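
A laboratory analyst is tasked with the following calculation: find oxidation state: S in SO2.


x + 2(-2) = 0, so x = +4
Oxidation number: +4

+4


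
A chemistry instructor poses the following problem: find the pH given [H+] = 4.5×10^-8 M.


pH = -log10([H+]) = -log10(4.5×10^-8)
= 8 - log10(4.5)
= 8 - 0.65
= 7.35

7.35


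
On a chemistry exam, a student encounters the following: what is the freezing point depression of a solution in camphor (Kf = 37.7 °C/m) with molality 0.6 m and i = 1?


ΔTf = Kf × m × i
= 37.7 × 0.6 × 1
= 22.62 °C

22.62 °C


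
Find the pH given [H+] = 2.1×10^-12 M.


pH = -log10([H+]) = -log10(2.1×10^-12)
= 12 - log10(2.1)
= 12 - 0.32
= 11.68

11.68


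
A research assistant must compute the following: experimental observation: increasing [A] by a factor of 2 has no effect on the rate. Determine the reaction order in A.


rate ∝ [A]^n
rate ∝ [A]^0
Order in A: 0

0


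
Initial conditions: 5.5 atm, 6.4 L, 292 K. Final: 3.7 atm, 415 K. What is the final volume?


P1V1/T1 = P2V2/T2
V2 = P1V1T2/(T1P2)
= 5.5×6.4×415/(292×3.7)
= 13.521 L

13.521 L


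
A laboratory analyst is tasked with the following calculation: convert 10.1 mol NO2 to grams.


M(NO2) = 46.01 g/mol
mass = n × M = 10.1 × 46.01 = 464.70 g

464.70 g


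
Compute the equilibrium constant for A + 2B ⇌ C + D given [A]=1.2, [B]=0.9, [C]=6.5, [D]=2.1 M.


Kc = [C][D]/([A][B]^2)
= (6.5^1 × 2.1^1)/(1.2^1 × 0.9^2)
= 13.65/0.972
= 14.04

14.04


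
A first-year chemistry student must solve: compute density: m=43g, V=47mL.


ρ = mass/volume
= 43/47
= 0.915 g/mL

0.915 g/mL


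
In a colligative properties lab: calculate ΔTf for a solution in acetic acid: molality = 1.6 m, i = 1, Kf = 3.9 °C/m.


ΔTf = Kf × m × i
= 3.9 × 1.6 × 1
= 6.24 °C

6.24 °C


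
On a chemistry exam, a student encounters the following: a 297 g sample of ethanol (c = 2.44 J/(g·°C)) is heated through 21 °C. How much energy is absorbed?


q = mcΔT = 297 × 2.44 × 21
= 15218.28 J

15218.28 J


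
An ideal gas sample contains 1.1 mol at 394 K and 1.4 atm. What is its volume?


PV = nRT  (R = 0.08206 L·atm/(mol·K))
V = nRT/P = 1.1×0.08206×394/1.4
= 25.403 L

25.403 L


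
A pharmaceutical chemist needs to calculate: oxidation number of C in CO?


x + (-2) = 0, so x = +2
Oxidation number: +2

+2


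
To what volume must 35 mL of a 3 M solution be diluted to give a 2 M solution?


C1V1 = C2V2
3 × 35 = 2 × V2
V2 = 105/2 = 52.5 mL

52.5 mL


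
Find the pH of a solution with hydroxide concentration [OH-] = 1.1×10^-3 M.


pOH = -log10([OH-]) = -log10(1.1×10^-3)
= 3 - log10(1.1) = 2.96
pH = 14 - pOH = 14 - 2.96 = 11.04

11.04


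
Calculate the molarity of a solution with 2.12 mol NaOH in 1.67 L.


M = n/V = 2.12/1.67 = 1.269 mol/L

1.269 M


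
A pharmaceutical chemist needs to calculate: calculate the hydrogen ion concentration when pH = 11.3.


[H+] = 10^(-pH) = 10^(-11.3)
= 5.01×10^-12 M

5.01×10^-12 M


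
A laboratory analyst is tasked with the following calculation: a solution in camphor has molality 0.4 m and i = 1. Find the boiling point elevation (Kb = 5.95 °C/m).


ΔTb = Kb × m × i
= 5.95 × 0.4 × 1
= 2.38 °C

2.38 °C


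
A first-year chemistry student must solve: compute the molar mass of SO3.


M(SO3) = 1×32.07 + 3×16.0
= 32.07 + 48.0
= 80.07 g/mol

80.07 g/mol


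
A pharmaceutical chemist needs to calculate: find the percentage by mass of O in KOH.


M(KOH) = 1×39.1 + 1×16.0 + 1×1.008 = 56.108 g/mol
Mass of O = 1 × 16.0 = 16.00 g/mol
% O = 16.00/56.108 × 100 = 28.52%

28.52%


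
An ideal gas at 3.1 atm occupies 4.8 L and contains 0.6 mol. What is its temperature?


PV = nRT  (R = 0.08206 L·atm/(mol·K))
T = PV/(nR) = 3.1×4.8/(0.6×0.08206)
= 14.88/0.049236
= 302.22 K

302.22 K


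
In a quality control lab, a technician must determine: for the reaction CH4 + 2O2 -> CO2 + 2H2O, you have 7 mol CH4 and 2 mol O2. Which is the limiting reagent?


Mole ratio available / coefficient:
  CH4: 7/1 = 7.000
  O2: 2/2 = 1.000
Smaller ratio is limiting.

O2


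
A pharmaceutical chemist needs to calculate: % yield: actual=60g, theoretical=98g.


% yield = actual/theoretical × 100
= 60/98 × 100
= 61.22%

61.22%


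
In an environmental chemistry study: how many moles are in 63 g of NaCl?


M(NaCl) = 58.44 g/mol
n = mass/M = 63/58.44 = 1.078 mol

1.078 mol


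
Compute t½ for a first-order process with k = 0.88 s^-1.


t½ = ln2/k = 0.693147/(0.88 s^-1)
= 0.7877 s

0.7877 s


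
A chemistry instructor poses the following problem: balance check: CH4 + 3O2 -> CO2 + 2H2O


Equation: CH4 + 3O2 -> CO2 + 2H2O
Check atoms: C: 1=1, H: 4=4, O: 6≠4
Not balanced

No, not balanced


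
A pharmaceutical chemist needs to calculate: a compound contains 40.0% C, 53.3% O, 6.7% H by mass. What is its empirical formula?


Assume 100 g sample. Moles of each element:
  C: 40.0/12.01 = 3.331 mol
  O: 53.3/16.0 = 3.331 mol
  H: 6.7/1.008 = 6.647 mol
Divide by smallest (3.331):
  C: 3.331/3.331 = 1.0
  O: 3.331/3.331 = 1.0
  H: 6.647/3.331 = 2.0
Empirical formula: CH2O

CH2O


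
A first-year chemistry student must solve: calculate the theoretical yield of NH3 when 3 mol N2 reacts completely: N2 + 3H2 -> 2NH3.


Mole ratio NH3:N2 = 2:1
n(NH3) = 3 × 2/1 = 6.000 mol
mass = 6.000 × 17.03 = 102.18 g

102.18 g


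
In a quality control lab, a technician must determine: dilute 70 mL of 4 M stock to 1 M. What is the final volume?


C1V1 = C2V2
4 × 70 = 1 × V2
V2 = 280/1 = 280.0 mL

280.0 mL


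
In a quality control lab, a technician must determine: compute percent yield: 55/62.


% yield = actual/theoretical × 100
= 55/62 × 100
= 88.71%

88.71%


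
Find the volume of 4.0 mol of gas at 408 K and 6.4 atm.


PV = nRT  (R = 0.08206 L·atm/(mol·K))
V = nRT/P = 4.0×0.08206×408/6.4
= 20.925 L

20.925 L


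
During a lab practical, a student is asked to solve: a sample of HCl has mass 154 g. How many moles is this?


M(HCl) = 36.46 g/mol
n = mass/M = 154/36.46 = 4.2238 mol

4.2238 mol


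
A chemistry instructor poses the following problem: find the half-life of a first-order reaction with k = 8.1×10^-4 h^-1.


t½ = ln2/k = 0.693147/(8.1×10^-4 h^-1)
= 855.7 h

855.7 h


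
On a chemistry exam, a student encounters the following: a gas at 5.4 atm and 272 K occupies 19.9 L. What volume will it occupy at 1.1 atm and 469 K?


P1V1/T1 = P2V2/T2
V2 = P1V1T2/(T1P2)
= 5.4×19.9×469/(272×1.1)
= 168.445 L

168.445 L


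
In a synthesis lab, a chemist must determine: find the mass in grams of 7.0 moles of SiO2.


M(SiO2) = 60.09 g/mol
mass = n × M = 7.0 × 60.09 = 420.63 g

420.63 g


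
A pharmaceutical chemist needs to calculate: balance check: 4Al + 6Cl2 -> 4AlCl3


Equation: 4Al + 6Cl2 -> 4AlCl3
Check atoms: Al: 4=4, Cl: 12=12
Balanced

Yes, balanced


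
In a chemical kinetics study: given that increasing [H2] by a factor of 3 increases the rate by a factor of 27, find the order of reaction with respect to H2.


rate ∝ [H2]^n
3^n = 27 → n = 3
Order in H2: 3

3


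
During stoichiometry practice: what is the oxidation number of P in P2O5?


2x + 5(-2) = 0, so x = +5
Oxidation number: +5

+5


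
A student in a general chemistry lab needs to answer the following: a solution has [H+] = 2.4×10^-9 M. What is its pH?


pH = -log10([H+]) = -log10(2.4×10^-9)
= 9 - log10(2.4)
= 9 - 0.38
= 8.62

8.62


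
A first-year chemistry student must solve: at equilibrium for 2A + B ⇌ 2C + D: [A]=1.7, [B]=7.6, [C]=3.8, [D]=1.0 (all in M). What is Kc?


Kc = [C]^2[D]/([A]^2[B])
= (3.8^2 × 1.0^1)/(1.7^2 × 7.6^1)
= 14.44/21.964
= 0.6574

0.6574


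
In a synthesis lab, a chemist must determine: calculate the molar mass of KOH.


M(KOH) = 1×39.1 + 1×16.0 + 1×1.008
= 39.1 + 16.0 + 1.01
= 56.11 g/mol

56.11 g/mol


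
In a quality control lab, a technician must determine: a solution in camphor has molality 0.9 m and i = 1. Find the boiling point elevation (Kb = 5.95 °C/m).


ΔTb = Kb × m × i
= 5.95 × 0.9 × 1
= 5.355 °C

5.355 °C


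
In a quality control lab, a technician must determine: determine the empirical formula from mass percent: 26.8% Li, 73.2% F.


Assume 100 g sample. Moles of each element:
  Li: 26.8/6.94 = 3.862 mol
  F: 73.2/19.0 = 3.853 mol
Divide by smallest (3.853):
  Li: 3.862/3.853 = 1.0
  F: 3.853/3.853 = 1.0
Empirical formula: LiF

LiF


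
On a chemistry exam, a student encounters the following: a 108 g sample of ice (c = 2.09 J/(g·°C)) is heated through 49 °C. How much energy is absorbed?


q = mcΔT = 108 × 2.09 × 49
= 11060.28 J

11060.28 J


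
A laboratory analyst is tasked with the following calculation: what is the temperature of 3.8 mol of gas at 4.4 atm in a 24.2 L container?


PV = nRT  (R = 0.08206 L·atm/(mol·K))
T = PV/(nR) = 4.4×24.2/(3.8×0.08206)
= 106.48/0.311828
= 341.47 K

341.47 K


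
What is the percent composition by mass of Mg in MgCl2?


M(MgCl2) = 1×24.31 + 2×35.45 = 95.21 g/mol
Mass of Mg = 1 × 24.31 = 24.31 g/mol
% Mg = 24.31/95.21 × 100 = 25.53%

25.53%


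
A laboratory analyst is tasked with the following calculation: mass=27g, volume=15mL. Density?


ρ = mass/volume
= 27/15
= 1.8 g/mL

1.8 g/mL


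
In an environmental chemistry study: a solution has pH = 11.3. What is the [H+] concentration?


[H+] = 10^(-pH) = 10^(-11.3)
= 5.01×10^-12 M

5.01×10^-12 M


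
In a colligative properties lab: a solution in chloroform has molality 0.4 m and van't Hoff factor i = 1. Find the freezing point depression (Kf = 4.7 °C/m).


ΔTf = Kf × m × i
= 4.7 × 0.4 × 1
= 1.88 °C

1.88 °C


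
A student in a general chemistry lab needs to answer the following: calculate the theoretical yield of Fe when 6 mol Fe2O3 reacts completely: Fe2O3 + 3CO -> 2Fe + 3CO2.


Mole ratio Fe:Fe2O3 = 2:1
n(Fe) = 6 × 2/1 = 12.000 mol
mass = 12.000 × 55.85 = 670.2 g

670.2 g


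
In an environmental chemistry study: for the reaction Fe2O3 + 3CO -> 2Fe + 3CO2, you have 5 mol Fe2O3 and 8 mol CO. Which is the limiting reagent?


Mole ratio available / coefficient:
  Fe2O3: 5/1 = 5.000
  CO: 8/3 = 2.667
Smaller ratio is limiting.

CO


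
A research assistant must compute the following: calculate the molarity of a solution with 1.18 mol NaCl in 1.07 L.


M = n/V = 1.18/1.07 = 1.103 mol/L

1.103 M


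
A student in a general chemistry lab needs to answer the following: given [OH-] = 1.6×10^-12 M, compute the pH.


pOH = -log10([OH-]) = -log10(1.6×10^-12)
= 12 - log10(1.6) = 11.8
pH = 14 - pOH = 14 - 11.8 = 2.2

2.2


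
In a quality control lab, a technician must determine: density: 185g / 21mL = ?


ρ = mass/volume
= 185/21
= 8.81 g/mL

8.81 g/mL


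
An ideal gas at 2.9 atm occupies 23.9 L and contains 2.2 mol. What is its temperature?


PV = nRT  (R = 0.08206 L·atm/(mol·K))
T = PV/(nR) = 2.9×23.9/(2.2×0.08206)
= 69.31/0.180532
= 383.92 K

383.92 K


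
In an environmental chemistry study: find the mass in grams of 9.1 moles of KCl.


M(KCl) = 74.55 g/mol
mass = n × M = 9.1 × 74.55 = 678.41 g

678.41 g


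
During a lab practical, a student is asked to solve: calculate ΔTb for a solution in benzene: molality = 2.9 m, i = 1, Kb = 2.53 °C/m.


ΔTb = Kb × m × i
= 2.53 × 2.9 × 1
= 7.337 °C

7.337 °C


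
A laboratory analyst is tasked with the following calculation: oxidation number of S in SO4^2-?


x + 4(-2) = -2, so x = +6
Oxidation number: +6

+6


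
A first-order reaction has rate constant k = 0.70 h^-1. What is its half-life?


t½ = ln2/k = 0.693147/(0.70 h^-1)
= 0.9902 h

0.9902 h


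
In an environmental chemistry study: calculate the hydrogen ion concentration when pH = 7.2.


[H+] = 10^(-pH) = 10^(-7.2)
= 6.31×10^-8 M

6.31×10^-8 M


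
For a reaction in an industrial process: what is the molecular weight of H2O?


M(H2O) = 2×1.008 + 1×16.0
= 2.02 + 16.0
= 18.02 g/mol

18.02 g/mol


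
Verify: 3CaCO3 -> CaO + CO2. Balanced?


Equation: 3CaCO3 -> CaO + CO2
Check atoms: C: 3≠1, Ca: 3≠1, O: 9≠3
Not balanced

No, not balanced


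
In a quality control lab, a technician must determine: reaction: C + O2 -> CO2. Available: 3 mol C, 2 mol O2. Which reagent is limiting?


Mole ratio available / coefficient:
  C: 3/1 = 3.000
  O2: 2/1 = 2.000
Smaller ratio is limiting.

O2


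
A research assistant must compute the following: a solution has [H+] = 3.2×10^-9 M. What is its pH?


pH = -log10([H+]) = -log10(3.2×10^-9)
= 9 - log10(3.2)
= 9 - 0.51
= 8.49

8.49


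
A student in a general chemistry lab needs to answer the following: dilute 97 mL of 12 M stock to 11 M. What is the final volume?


C1V1 = C2V2
12 × 97 = 11 × V2
V2 = 1164/11 = 105.82 mL

105.82 mL


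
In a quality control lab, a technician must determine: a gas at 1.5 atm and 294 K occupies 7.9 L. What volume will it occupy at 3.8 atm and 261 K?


P1V1/T1 = P2V2/T2
V2 = P1V1T2/(T1P2)
= 1.5×7.9×261/(294×3.8)
= 2.768 L

2.768 L


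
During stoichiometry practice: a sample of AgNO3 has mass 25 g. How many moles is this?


M(AgNO3) = 169.88 g/mol
n = mass/M = 25/169.88 = 0.1472 mol

0.1472 mol


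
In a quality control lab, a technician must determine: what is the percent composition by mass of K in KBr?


M(KBr) = 1×39.1 + 1×79.9 = 119.00 g/mol
Mass of K = 1 × 39.1 = 39.10 g/mol
% K = 39.10/119.00 × 100 = 32.86%

32.86%


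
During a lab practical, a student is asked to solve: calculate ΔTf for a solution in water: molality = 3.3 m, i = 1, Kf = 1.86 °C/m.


ΔTf = Kf × m × i
= 1.86 × 3.3 × 1
= 6.138 °C

6.138 °C


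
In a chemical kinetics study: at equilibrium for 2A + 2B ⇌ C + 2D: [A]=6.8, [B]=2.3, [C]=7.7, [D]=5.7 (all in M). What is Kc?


Kc = [C][D]^2/([A]^2[B]^2)
= (7.7^1 × 5.7^2)/(6.8^2 × 2.3^2)
= 250.173/244.6096
= 1.023

1.023


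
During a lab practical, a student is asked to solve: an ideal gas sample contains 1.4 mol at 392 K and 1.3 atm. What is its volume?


PV = nRT  (R = 0.08206 L·atm/(mol·K))
V = nRT/P = 1.4×0.08206×392/1.3
= 34.642 L

34.642 L


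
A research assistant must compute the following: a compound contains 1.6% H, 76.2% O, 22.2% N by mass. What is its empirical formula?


Assume 100 g sample. Moles of each element:
  H: 1.6/1.008 = 1.587 mol
  O: 76.2/16.0 = 4.763 mol
  N: 22.2/14.01 = 1.585 mol
Divide by smallest (1.585):
  H: 1.587/1.585 = 1.0
  O: 4.763/1.585 = 3.01
  N: 1.585/1.585 = 1.0
Empirical formula: HNO3

HNO3


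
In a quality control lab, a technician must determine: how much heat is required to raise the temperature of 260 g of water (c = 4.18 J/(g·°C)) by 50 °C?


q = mcΔT = 260 × 4.18 × 50
= 54340.00 J

54340.00 J


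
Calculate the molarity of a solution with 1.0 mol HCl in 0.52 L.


M = n/V = 1.0/0.52 = 1.923 mol/L

1.923 M


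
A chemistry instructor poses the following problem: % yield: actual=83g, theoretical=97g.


% yield = actual/theoretical × 100
= 83/97 × 100
= 85.57%

85.57%


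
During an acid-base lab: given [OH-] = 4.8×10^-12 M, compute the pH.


pOH = -log10([OH-]) = -log10(4.8×10^-12)
= 12 - log10(4.8) = 11.32
pH = 14 - pOH = 14 - 11.32 = 2.68

2.68


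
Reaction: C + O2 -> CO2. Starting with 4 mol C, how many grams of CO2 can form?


Mole ratio CO2:C = 1:1
n(CO2) = 4 × 1/1 = 4.000 mol
mass = 4.000 × 44.01 = 176.04 g

176.04 g


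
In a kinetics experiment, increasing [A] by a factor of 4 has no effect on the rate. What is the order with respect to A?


rate ∝ [A]^n
rate ∝ [A]^0
Order in A: 0

0


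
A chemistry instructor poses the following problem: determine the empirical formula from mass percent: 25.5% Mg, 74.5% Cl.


Assume 100 g sample. Moles of each element:
  Mg: 25.5/24.31 = 1.049 mol
  Cl: 74.5/35.45 = 2.102 mol
Divide by smallest (1.049):
  Mg: 1.049/1.049 = 1.0
  Cl: 2.102/1.049 = 2.0
Empirical formula: MgCl2

MgCl2


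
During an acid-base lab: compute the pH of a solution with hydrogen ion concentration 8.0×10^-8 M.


pH = -log10([H+]) = -log10(8.0×10^-8)
= 8 - log10(8.0)
= 8 - 0.9
= 7.1

7.1


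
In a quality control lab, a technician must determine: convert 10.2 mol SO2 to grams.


M(SO2) = 64.07 g/mol
mass = n × M = 10.2 × 64.07 = 653.51 g

653.51 g


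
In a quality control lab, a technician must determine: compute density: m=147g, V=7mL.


ρ = mass/volume
= 147/7
= 21.0 g/mL

21.0 g/mL


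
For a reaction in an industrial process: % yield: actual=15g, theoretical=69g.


% yield = actual/theoretical × 100
= 15/69 × 100
= 21.74%

21.74%


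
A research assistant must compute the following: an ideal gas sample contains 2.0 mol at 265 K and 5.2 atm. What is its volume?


PV = nRT  (R = 0.08206 L·atm/(mol·K))
V = nRT/P = 2.0×0.08206×265/5.2
= 8.364 L

8.364 L


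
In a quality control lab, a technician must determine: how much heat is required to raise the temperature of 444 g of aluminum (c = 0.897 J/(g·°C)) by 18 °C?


q = mcΔT = 444 × 0.897 × 18
= 7168.82 J

7168.82 J


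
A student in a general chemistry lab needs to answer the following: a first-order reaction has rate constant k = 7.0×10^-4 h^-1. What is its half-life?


t½ = ln2/k = 0.693147/(7.0×10^-4 h^-1)
= 990.2 h

990.2 h


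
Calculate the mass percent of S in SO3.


M(SO3) = 1×32.07 + 3×16.0 = 80.07 g/mol
Mass of S = 1 × 32.07 = 32.07 g/mol
% S = 32.07/80.07 × 100 = 40.05%

40.05%


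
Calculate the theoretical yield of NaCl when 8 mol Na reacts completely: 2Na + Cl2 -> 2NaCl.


Mole ratio NaCl:Na = 2:2
n(NaCl) = 8 × 2/2 = 8.000 mol
mass = 8.000 × 58.44 = 467.52 g

467.52 g


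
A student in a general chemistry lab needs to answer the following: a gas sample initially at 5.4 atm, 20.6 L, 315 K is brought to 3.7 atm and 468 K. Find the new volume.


P1V1/T1 = P2V2/T2
V2 = P1V1T2/(T1P2)
= 5.4×20.6×468/(315×3.7)
= 44.668 L

44.668 L


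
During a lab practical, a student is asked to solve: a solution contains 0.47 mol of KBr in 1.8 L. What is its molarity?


M = n/V = 0.47/1.8 = 0.261 mol/L

0.261 M


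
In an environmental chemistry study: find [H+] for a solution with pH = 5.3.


[H+] = 10^(-pH) = 10^(-5.3)
= 5.01×10^-6 M

5.01×10^-6 M


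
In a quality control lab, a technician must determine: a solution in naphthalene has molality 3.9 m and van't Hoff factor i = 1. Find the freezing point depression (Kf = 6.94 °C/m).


ΔTf = Kf × m × i
= 6.94 × 3.9 × 1
= 27.066 °C

27.066 °C


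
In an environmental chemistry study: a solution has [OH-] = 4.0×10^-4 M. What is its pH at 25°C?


pOH = -log10([OH-]) = -log10(4.0×10^-4)
= 4 - log10(4.0) = 3.4
pH = 14 - pOH = 14 - 3.4 = 10.6

10.6


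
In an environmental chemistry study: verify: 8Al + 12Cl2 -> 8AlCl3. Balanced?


Equation: 8Al + 12Cl2 -> 8AlCl3
Check atoms: Al: 8=8, Cl: 24=24
Balanced

Yes, balanced


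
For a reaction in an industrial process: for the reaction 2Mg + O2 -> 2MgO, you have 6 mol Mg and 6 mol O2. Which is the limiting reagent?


Mole ratio available / coefficient:
  Mg: 6/2 = 3.000
  O2: 6/1 = 6.000
Smaller ratio is limiting.

Mg


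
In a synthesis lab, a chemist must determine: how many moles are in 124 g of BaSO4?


M(BaSO4) = 233.4 g/mol
n = mass/M = 124/233.4 = 0.5313 mol

0.5313 mol


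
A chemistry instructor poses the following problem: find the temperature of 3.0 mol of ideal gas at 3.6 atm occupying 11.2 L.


PV = nRT  (R = 0.08206 L·atm/(mol·K))
T = PV/(nR) = 3.6×11.2/(3.0×0.08206)
= 40.32/0.246180
= 163.78 K

163.78 K


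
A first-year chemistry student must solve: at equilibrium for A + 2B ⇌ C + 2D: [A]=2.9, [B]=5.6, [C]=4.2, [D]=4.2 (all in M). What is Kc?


Kc = [C][D]^2/([A][B]^2)
= (4.2^1 × 4.2^2)/(2.9^1 × 5.6^2)
= 74.088/90.944
= 0.8147

0.8147


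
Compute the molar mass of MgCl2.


M(MgCl2) = 1×24.31 + 2×35.45
= 24.31 + 70.9
= 95.21 g/mol

95.21 g/mol


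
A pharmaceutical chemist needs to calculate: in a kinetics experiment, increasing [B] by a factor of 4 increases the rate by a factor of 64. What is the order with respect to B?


rate ∝ [B]^n
4^n = 64 → n = 3
Order in B: 3

3


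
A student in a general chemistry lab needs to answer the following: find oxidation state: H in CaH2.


H with a metal (hydride): -1
Oxidation number: -1

-1


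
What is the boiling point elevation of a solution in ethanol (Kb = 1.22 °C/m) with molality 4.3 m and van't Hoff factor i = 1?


ΔTb = Kb × m × i
= 1.22 × 4.3 × 1
= 5.246 °C

5.246 °C


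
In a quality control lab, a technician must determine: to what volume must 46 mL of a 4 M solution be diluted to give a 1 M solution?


C1V1 = C2V2
4 × 46 = 1 × V2
V2 = 184/1 = 184.0 mL

184.0 mL


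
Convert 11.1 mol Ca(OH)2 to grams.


M(Ca(OH)2) = 74.1 g/mol
mass = n × M = 11.1 × 74.1 = 822.51 g

822.51 g


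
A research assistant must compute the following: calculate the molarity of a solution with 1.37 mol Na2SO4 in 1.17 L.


M = n/V = 1.37/1.17 = 1.171 mol/L

1.171 M


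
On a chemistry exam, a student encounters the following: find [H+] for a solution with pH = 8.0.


[H+] = 10^(-pH) = 10^(-8.0)
= 1.0×10^-8 M

1.0×10^-8 M


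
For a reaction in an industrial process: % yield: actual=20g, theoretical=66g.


% yield = actual/theoretical × 100
= 20/66 × 100
= 30.3%

30.3%


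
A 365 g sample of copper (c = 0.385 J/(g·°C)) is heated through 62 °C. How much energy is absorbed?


q = mcΔT = 365 × 0.385 × 62
= 8712.55 J

8712.55 J


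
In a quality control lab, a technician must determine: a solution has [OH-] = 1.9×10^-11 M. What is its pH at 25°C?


pOH = -log10([OH-]) = -log10(1.9×10^-11)
= 11 - log10(1.9) = 10.72
pH = 14 - pOH = 14 - 10.72 = 3.28

3.28


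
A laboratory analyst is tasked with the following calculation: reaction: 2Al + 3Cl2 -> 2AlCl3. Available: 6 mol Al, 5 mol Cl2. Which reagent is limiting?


Mole ratio available / coefficient:
  Al: 6/2 = 3.000
  Cl2: 5/3 = 1.667
Smaller ratio is limiting.

Cl2


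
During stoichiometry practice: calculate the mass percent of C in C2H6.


M(C2H6) = 2×12.01 + 6×1.008 = 30.068 g/mol
Mass of C = 2 × 12.01 = 24.02 g/mol
% C = 24.02/30.068 × 100 = 79.89%

79.89%


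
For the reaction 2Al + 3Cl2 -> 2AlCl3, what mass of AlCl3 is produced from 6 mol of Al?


Mole ratio AlCl3:Al = 2:2
n(AlCl3) = 6 × 2/2 = 6.000 mol
mass = 6.000 × 133.33 = 799.98 g

799.98 g


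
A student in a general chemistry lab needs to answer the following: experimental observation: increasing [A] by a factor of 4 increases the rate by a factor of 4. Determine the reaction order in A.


rate ∝ [A]^n
4^n = 4 → n = 1
Order in A: 1

1


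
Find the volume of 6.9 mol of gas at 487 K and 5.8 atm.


PV = nRT  (R = 0.08206 L·atm/(mol·K))
V = nRT/P = 6.9×0.08206×487/5.8
= 47.542 L

47.542 L


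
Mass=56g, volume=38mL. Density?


ρ = mass/volume
= 56/38
= 1.474 g/mL

1.474 g/mL


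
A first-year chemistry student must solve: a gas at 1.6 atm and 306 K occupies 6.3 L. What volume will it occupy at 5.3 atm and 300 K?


P1V1/T1 = P2V2/T2
V2 = P1V1T2/(T1P2)
= 1.6×6.3×300/(306×5.3)
= 1.865 L

1.865 L


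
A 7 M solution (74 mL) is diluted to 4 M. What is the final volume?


C1V1 = C2V2
7 × 74 = 4 × V2
V2 = 518/4 = 129.5 mL

129.5 mL


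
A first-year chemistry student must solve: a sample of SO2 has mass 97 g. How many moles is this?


M(SO2) = 64.07 g/mol
n = mass/M = 97/64.07 = 1.514 mol

1.514 mol


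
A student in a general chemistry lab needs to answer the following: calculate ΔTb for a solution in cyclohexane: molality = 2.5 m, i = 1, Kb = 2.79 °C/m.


ΔTb = Kb × m × i
= 2.79 × 2.5 × 1
= 6.975 °C

6.975 °C


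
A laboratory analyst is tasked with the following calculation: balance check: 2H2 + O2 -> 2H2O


Equation: 2H2 + O2 -> 2H2O
Check atoms: H: 4=4, O: 2=2
Balanced

Yes, balanced


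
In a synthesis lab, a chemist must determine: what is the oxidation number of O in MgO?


O is usually -2
Oxidation number: -2

-2


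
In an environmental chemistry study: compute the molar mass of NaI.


M(NaI) = 1×22.99 + 1×126.9
= 22.99 + 126.9
= 149.89 g/mol

149.89 g/mol


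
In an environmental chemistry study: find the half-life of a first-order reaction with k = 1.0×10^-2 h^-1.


t½ = ln2/k = 0.693147/(1.0×10^-2 h^-1)
= 69.31 h

69.31 h


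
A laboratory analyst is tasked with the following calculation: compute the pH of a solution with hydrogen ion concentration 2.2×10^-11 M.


pH = -log10([H+]) = -log10(2.2×10^-11)
= 11 - log10(2.2)
= 11 - 0.34
= 10.66

10.66


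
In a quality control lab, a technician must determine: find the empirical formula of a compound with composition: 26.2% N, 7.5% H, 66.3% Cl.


Assume 100 g sample. Moles of each element:
  N: 26.2/14.01 = 1.87 mol
  H: 7.5/1.008 = 7.44 mol
  Cl: 66.3/35.45 = 1.87 mol
Divide by smallest (1.87):
  N: 1.87/1.87 = 1.0
  H: 7.44/1.87 = 3.98
  Cl: 1.87/1.87 = 1.0
Empirical formula: NH4Cl

NH4Cl


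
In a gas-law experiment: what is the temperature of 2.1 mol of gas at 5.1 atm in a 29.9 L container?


PV = nRT  (R = 0.08206 L·atm/(mol·K))
T = PV/(nR) = 5.1×29.9/(2.1×0.08206)
= 152.49/0.172326
= 884.89 K

884.89 K


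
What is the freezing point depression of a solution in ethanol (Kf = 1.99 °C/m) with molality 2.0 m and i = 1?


ΔTf = Kf × m × i
= 1.99 × 2.0 × 1
= 3.98 °C

3.98 °C


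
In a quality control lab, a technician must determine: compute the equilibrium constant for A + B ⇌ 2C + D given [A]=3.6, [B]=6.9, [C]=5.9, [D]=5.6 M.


Kc = [C]^2[D]/([A][B])
= (5.9^2 × 5.6^1)/(3.6^1 × 6.9^1)
= 194.936/24.84
= 7.848

7.848


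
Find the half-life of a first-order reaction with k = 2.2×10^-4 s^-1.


t½ = ln2/k = 0.693147/(2.2×10^-4 s^-1)
= 3151 s

3151 s


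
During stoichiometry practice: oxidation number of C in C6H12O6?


6x + 12(+1) + 6(-2) = 0, so x = +0
Oxidation number: +0

+0


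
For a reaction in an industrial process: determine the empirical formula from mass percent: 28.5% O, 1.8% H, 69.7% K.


Assume 100 g sample. Moles of each element:
  O: 28.5/16.0 = 1.781 mol
  H: 1.8/1.008 = 1.786 mol
  K: 69.7/39.1 = 1.783 mol
Divide by smallest (1.781):
  O: 1.781/1.781 = 1.0
  H: 1.786/1.781 = 1.0
  K: 1.783/1.781 = 1.0
Empirical formula: KOH

KOH


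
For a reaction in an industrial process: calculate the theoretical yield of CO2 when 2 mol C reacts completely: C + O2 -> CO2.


Mole ratio CO2:C = 1:1
n(CO2) = 2 × 1/1 = 2.000 mol
mass = 2.000 × 44.01 = 88.02 g

88.02 g


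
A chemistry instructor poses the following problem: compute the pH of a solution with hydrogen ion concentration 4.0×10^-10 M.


pH = -log10([H+]) = -log10(4.0×10^-10)
= 10 - log10(4.0)
= 10 - 0.6
= 9.4

9.4


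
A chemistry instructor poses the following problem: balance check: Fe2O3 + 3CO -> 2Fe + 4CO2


Equation: Fe2O3 + 3CO -> 2Fe + 4CO2
Check atoms: C: 3≠4, Fe: 2=2, O: 6≠8
Not balanced

No, not balanced


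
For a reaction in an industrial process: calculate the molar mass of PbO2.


M(PbO2) = 1×207.2 + 2×16.0
= 207.2 + 32.0
= 239.2 g/mol

239.2 g/mol


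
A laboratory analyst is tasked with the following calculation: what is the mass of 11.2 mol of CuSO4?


M(CuSO4) = 159.62 g/mol
mass = n × M = 11.2 × 159.62 = 1787.74 g

1787.74 g


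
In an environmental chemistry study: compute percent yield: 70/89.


% yield = actual/theoretical × 100
= 70/89 × 100
= 78.65%

78.65%


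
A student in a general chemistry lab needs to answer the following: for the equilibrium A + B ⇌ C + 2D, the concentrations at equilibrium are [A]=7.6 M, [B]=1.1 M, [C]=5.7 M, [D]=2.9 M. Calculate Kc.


Kc = [C][D]^2/([A][B])
= (5.7^1 × 2.9^2)/(7.6^1 × 1.1^1)
= 47.937/8.36
= 5.734

5.734


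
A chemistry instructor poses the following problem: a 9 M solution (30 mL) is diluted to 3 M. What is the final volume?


C1V1 = C2V2
9 × 30 = 3 × V2
V2 = 270/3 = 90.0 mL

90.0 mL


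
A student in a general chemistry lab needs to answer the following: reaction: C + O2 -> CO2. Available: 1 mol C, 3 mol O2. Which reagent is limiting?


Mole ratio available / coefficient:
  C: 1/1 = 1.000
  O2: 3/1 = 3.000
Smaller ratio is limiting.

C


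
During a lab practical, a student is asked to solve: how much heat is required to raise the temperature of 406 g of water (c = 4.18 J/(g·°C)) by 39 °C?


q = mcΔT = 406 × 4.18 × 39
= 66186.12 J

66186.12 J


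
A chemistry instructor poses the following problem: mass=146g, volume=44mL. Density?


ρ = mass/volume
= 146/44
= 3.318 g/mL

3.318 g/mL


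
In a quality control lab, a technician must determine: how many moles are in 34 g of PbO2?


M(PbO2) = 239.2 g/mol
n = mass/M = 34/239.2 = 0.1421 mol

0.1421 mol


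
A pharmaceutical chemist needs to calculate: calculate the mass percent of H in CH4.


M(CH4) = 1×12.01 + 4×1.008 = 16.042 g/mol
Mass of H = 4 × 1.008 = 4.032 g/mol
% H = 4.032/16.042 × 100 = 25.13%

25.13%


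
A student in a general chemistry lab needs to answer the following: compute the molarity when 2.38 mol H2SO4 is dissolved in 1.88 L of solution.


M = n/V = 2.38/1.88 = 1.266 mol/L

1.266 M


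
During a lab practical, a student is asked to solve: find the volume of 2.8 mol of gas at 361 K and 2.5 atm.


PV = nRT  (R = 0.08206 L·atm/(mol·K))
V = nRT/P = 2.8×0.08206×361/2.5
= 33.178 L

33.178 L


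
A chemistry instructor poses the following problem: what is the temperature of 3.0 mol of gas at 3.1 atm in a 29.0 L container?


PV = nRT  (R = 0.08206 L·atm/(mol·K))
T = PV/(nR) = 3.1×29.0/(3.0×0.08206)
= 89.90/0.246180
= 365.18 K

365.18 K


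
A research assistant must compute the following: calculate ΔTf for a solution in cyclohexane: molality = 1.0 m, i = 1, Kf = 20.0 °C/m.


ΔTf = Kf × m × i
= 20.0 × 1.0 × 1
= 20.0 °C

20.0 °C


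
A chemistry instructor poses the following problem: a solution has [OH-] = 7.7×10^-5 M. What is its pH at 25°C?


pOH = -log10([OH-]) = -log10(7.7×10^-5)
= 5 - log10(7.7) = 4.11
pH = 14 - pOH = 14 - 4.11 = 9.89

9.89


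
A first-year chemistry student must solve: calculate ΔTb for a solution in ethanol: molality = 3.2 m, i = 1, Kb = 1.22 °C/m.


ΔTb = Kb × m × i
= 1.22 × 3.2 × 1
= 3.904 °C

3.904 °C


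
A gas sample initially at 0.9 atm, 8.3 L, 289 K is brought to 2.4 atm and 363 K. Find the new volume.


P1V1/T1 = P2V2/T2
V2 = P1V1T2/(T1P2)
= 0.9×8.3×363/(289×2.4)
= 3.909 L

3.909 L


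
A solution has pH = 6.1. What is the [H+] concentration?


[H+] = 10^(-pH) = 10^(-6.1)
= 7.94×10^-7 M

7.94×10^-7 M


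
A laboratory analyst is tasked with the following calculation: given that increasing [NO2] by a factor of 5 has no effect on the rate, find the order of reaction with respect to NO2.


rate ∝ [NO2]^n
rate ∝ [NO2]^0
Order in NO2: 0

0


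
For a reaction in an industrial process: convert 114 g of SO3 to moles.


M(SO3) = 80.07 g/mol
n = mass/M = 114/80.07 = 1.4238 mol

1.4238 mol


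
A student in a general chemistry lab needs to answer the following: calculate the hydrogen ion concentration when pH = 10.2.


[H+] = 10^(-pH) = 10^(-10.2)
= 6.31×10^-11 M

6.31×10^-11 M


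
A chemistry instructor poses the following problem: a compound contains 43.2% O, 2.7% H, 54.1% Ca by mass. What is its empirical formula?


Assume 100 g sample. Moles of each element:
  O: 43.2/16.0 = 2.7 mol
  H: 2.7/1.008 = 2.679 mol
  Ca: 54.1/40.08 = 1.35 mol
Divide by smallest (1.35):
  O: 2.7/1.35 = 2.0
  H: 2.679/1.35 = 1.98
  Ca: 1.35/1.35 = 1.0
Empirical formula: CaO2H2

CaO2H2


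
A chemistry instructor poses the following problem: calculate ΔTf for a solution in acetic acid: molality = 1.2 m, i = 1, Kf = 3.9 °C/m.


ΔTf = Kf × m × i
= 3.9 × 1.2 × 1
= 4.68 °C

4.68 °C


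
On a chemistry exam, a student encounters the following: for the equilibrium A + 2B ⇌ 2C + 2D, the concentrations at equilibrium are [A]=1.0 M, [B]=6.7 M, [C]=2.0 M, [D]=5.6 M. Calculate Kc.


Kc = [C]^2[D]^2/([A][B]^2)
= (2.0^2 × 5.6^2)/(1.0^1 × 6.7^2)
= 125.44/44.89
= 2.794

2.794


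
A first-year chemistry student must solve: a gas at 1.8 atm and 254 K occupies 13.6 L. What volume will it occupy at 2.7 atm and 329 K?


P1V1/T1 = P2V2/T2
V2 = P1V1T2/(T1P2)
= 1.8×13.6×329/(254×2.7)
= 11.744 L

11.744 L


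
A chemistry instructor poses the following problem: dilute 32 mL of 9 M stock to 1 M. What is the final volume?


C1V1 = C2V2
9 × 32 = 1 × V2
V2 = 288/1 = 288.0 mL

288.0 mL


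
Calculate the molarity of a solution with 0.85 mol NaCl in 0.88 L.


M = n/V = 0.85/0.88 = 0.966 mol/L

0.966 M


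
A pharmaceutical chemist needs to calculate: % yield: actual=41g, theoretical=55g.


% yield = actual/theoretical × 100
= 41/55 × 100
= 74.55%

74.55%


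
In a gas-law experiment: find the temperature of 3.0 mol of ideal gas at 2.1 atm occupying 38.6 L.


PV = nRT  (R = 0.08206 L·atm/(mol·K))
T = PV/(nR) = 2.1×38.6/(3.0×0.08206)
= 81.06/0.246180
= 329.27 K

329.27 K


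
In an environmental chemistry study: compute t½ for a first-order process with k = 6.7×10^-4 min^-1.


t½ = ln2/k = 0.693147/(6.7×10^-4 min^-1)
= 1035 min

1035 min


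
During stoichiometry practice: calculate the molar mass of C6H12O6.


M(C6H12O6) = 6×12.01 + 12×1.008 + 6×16.0
= 72.06 + 12.1 + 96.0
= 180.16 g/mol

180.16 g/mol


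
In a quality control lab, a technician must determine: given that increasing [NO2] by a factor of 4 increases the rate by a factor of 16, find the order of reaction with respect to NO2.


rate ∝ [NO2]^n
4^n = 16 → n = 2
Order in NO2: 2

2


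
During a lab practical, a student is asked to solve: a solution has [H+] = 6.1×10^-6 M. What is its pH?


pH = -log10([H+]) = -log10(6.1×10^-6)
= 6 - log10(6.1)
= 6 - 0.79
= 5.21

5.21


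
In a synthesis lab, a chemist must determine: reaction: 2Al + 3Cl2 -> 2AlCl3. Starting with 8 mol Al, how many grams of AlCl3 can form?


Mole ratio AlCl3:Al = 2:2
n(AlCl3) = 8 × 2/2 = 8.000 mol
mass = 8.000 × 133.33 = 1066.64 g

1066.64 g


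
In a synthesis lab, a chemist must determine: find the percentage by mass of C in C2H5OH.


M(C2H5OH) = 2×12.01 + 6×1.008 + 1×16.0 = 46.068 g/mol
Mass of C = 2 × 12.01 = 24.02 g/mol
% C = 24.02/46.068 × 100 = 52.14%

52.14%


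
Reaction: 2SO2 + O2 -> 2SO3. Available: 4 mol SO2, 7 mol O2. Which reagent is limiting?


Mole ratio available / coefficient:
  SO2: 4/2 = 2.000
  O2: 7/1 = 7.000
Smaller ratio is limiting.

SO2


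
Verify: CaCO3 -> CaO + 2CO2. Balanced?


Equation: CaCO3 -> CaO + 2CO2
Check atoms: C: 1≠2, Ca: 1=1, O: 3≠5
Not balanced

No, not balanced


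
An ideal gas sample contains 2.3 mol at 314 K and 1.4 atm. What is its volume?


PV = nRT  (R = 0.08206 L·atm/(mol·K))
V = nRT/P = 2.3×0.08206×314/1.4
= 42.331 L

42.331 L


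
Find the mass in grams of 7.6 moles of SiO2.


M(SiO2) = 60.09 g/mol
mass = n × M = 7.6 × 60.09 = 456.68 g

456.68 g


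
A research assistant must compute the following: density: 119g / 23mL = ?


ρ = mass/volume
= 119/23
= 5.174 g/mL

5.174 g/mL


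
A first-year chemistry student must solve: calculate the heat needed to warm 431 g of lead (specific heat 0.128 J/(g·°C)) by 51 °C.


q = mcΔT = 431 × 0.128 × 51
= 2813.57 J

2813.57 J


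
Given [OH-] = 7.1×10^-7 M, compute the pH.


pOH = -log10([OH-]) = -log10(7.1×10^-7)
= 7 - log10(7.1) = 6.15
pH = 14 - pOH = 14 - 6.15 = 7.85

7.85


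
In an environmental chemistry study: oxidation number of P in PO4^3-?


x + 4(-2) = -3, so x = +5
Oxidation number: +5

+5


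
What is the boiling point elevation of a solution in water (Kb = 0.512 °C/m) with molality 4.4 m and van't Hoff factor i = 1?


ΔTb = Kb × m × i
= 0.512 × 4.4 × 1
= 2.2528 °C

2.2528 °C


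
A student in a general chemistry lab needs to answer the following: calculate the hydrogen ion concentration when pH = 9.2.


[H+] = 10^(-pH) = 10^(-9.2)
= 6.31×10^-10 M

6.31×10^-10 M


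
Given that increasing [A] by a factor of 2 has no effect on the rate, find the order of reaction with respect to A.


rate ∝ [A]^n
rate ∝ [A]^0
Order in A: 0

0


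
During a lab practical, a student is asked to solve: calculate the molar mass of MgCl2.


M(MgCl2) = 1×24.31 + 2×35.45
= 24.31 + 70.9
= 95.21 g/mol

95.21 g/mol


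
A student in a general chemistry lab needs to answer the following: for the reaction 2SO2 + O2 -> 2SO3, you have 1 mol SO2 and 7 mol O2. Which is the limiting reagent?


Mole ratio available / coefficient:
  SO2: 1/2 = 0.500
  O2: 7/1 = 7.000
Smaller ratio is limiting.

SO2


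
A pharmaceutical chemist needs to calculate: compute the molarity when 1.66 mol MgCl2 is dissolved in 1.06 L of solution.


M = n/V = 1.66/1.06 = 1.566 mol/L

1.566 M


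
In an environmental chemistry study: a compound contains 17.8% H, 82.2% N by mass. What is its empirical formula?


Assume 100 g sample. Moles of each element:
  H: 17.8/1.008 = 17.659 mol
  N: 82.2/14.01 = 5.867 mol
Divide by smallest (5.867):
  H: 17.659/5.867 = 3.01
  N: 5.867/5.867 = 1.0
Empirical formula: NH3

NH3


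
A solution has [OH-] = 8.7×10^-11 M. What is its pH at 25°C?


pOH = -log10([OH-]) = -log10(8.7×10^-11)
= 11 - log10(8.7) = 10.06
pH = 14 - pOH = 14 - 10.06 = 3.94

3.94


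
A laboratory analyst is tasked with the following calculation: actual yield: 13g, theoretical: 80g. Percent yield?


% yield = actual/theoretical × 100
= 13/80 × 100
= 16.25%

16.25%


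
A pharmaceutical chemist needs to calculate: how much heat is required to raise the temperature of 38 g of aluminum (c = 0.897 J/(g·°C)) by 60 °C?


q = mcΔT = 38 × 0.897 × 60
= 2045.16 J

2045.16 J


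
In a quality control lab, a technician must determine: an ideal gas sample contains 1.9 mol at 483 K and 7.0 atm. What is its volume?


PV = nRT  (R = 0.08206 L·atm/(mol·K))
V = nRT/P = 1.9×0.08206×483/7.0
= 10.758 L

10.758 L


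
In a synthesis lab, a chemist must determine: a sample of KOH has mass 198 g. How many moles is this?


M(KOH) = 56.11 g/mol
n = mass/M = 198/56.11 = 3.5288 mol

3.5288 mol


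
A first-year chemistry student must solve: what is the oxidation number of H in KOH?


H is +1 with nonmetals
Oxidation number: +1

+1


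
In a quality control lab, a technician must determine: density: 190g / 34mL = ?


ρ = mass/volume
= 190/34
= 5.588 g/mL

5.588 g/mL


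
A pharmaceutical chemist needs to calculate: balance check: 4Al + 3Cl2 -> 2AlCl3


Equation: 4Al + 3Cl2 -> 2AlCl3
Check atoms: Al: 4≠2, Cl: 6=6
Not balanced

No, not balanced


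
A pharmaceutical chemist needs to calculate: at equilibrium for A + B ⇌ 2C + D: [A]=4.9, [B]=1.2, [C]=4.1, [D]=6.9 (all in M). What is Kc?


Kc = [C]^2[D]/([A][B])
= (4.1^2 × 6.9^1)/(4.9^1 × 1.2^1)
= 115.989/5.88
= 19.73

19.73


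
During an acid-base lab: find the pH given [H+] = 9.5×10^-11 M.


pH = -log10([H+]) = -log10(9.5×10^-11)
= 11 - log10(9.5)
= 11 - 0.98
= 10.02

10.02


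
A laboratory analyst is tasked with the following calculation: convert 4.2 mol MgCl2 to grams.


M(MgCl2) = 95.21 g/mol
mass = n × M = 4.2 × 95.21 = 399.88 g

399.88 g
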